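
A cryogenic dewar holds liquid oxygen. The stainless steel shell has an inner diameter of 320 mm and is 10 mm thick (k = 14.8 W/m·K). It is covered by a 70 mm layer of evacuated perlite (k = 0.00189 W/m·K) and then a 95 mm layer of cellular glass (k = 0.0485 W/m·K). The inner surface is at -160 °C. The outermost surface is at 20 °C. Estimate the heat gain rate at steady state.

For a spherical shell R = (1/r₁ − 1/r₂)/(4πk); film R = 1/(h·4πr²). In series:
R_stainless steel shell = (1/0.16 − 1/0.17)/(4π×14.8) = 0.001977 K/W
R_evacuated perlite = (1/0.17 − 1/0.24)/(4π×0.00189) = 72.24 K/W
R_cellular glass = (1/0.24 − 1/0.335)/(4π×0.0485) = 1.939 K/W
R_total = 74.18 K/W
Q = ΔT/R_total = 180/74.18

Q ≈ 2.43 W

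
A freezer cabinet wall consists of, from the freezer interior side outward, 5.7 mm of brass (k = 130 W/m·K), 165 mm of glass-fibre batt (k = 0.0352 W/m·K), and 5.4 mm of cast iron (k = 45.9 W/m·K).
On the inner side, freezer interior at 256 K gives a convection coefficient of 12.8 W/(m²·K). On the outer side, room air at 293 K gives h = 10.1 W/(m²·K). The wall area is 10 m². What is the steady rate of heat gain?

Using the resistance-network approach (series):
R_inner film = 1/(h_i·A) = 1/(12.8×10) = 0.007812 K/W
R_brass = L/(kA) = 0.0057/(130×10) = 4.385×10^-6 K/W
R_glass-fibre batt = L/(kA) = 0.165/(0.0352×10) = 0.4688 K/W
R_cast iron = L/(kA) = 0.0054/(45.9×10) = 1.176×10^-5 K/W
R_outer film = 1/(h_o·A) = 1/(10.1×10) = 0.009901 K/W
R_total = 0.4865 K/W
Q = ΔT / R_total = 37 / 0.4865

Q ≈ 76.1 W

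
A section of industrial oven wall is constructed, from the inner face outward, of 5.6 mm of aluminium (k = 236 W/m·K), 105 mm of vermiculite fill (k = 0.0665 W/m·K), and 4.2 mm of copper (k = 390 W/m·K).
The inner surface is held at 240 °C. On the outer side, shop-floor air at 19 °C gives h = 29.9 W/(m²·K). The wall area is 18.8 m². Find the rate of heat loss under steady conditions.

Q ≈ 2580 W

Series thermal resistances:
R_aluminium = L/(kA) = 0.0056/(236×18.8) = 1.262×10^-6 K/W
R_vermiculite fill = L/(kA) = 0.105/(0.0665×18.8) = 0.08399 K/W
R_copper = L/(kA) = 0.0042/(390×18.8) = 5.728×10^-7 K/W
R_outer film = 1/(h_o·A) = 1/(29.9×18.8) = 0.001779 K/W
R_total = 0.08577 K/W
Q = ΔT / R_total = 221 / 0.08577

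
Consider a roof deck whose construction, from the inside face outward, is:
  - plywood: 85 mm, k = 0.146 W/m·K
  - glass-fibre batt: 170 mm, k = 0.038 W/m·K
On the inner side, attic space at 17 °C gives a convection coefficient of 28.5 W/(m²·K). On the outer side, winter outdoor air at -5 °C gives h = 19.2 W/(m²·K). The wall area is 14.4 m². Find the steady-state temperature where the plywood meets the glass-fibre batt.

Thermal resistances in series:
R_inner film = 1/(h_i·A) = 1/(28.5×14.4) = 0.002437 K/W
R_plywood = L/(kA) = 0.085/(0.146×14.4) = 0.04043 K/W
R_glass-fibre batt = L/(kA) = 0.17/(0.038×14.4) = 0.3107 K/W
R_outer film = 1/(h_o·A) = 1/(19.2×14.4) = 0.003617 K/W
R_total = 0.3572 K/W;  Q = ΔT/R_total = 22/0.3572 = 61.6 W
T_interface = T_inner − Q·ΣR(inner→interface) = 17 − 61.6×0.04287

T ≈ 14.4 °C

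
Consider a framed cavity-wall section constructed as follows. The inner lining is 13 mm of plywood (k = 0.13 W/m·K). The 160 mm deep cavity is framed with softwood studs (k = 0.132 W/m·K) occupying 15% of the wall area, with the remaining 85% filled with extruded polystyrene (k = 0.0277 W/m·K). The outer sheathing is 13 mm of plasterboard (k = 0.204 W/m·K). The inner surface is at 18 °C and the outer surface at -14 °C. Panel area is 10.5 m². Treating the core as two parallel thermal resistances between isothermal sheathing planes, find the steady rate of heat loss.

Q ≈ 87.2 W

Sheathing layers in series; stud and cavity paths in parallel between them.
R_inner = 0.013/(0.13×10.5) = 0.009524 K/W
R_stud  = 0.16/(0.132×0.15×10.5) = 0.7696 K/W
R_cav   = 0.16/(0.0277×0.85×10.5) = 0.6472 K/W
1/R_core = 1/R_stud + 1/R_cav → R_core = 0.3516 K/W
R_outer = 0.013/(0.204×10.5) = 0.006069 K/W
R_total = 0.3671 K/W
Q = ΔT/R_total = 32/0.3671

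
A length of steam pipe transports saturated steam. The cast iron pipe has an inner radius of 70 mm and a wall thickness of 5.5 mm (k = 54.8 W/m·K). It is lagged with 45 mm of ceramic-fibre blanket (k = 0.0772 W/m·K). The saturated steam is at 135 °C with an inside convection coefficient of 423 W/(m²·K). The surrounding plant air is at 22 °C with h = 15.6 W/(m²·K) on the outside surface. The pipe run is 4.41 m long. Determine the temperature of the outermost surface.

Treating each annulus and film as a series resistance:
R_inner film = 1/(h_i·2πr₁L) = 1/(423×2π×0.07×4.41) = 0.001219 K/W
R_cast iron pipe wall = ln(75.5/70)/(2π×54.8×4.41) = 4.981×10^-5 K/W
R_ceramic-fibre blanket = ln(120.5/75.5)/(2π×0.0772×4.41) = 0.2186 K/W
R_outer film = 1/(h_o·2πr_oL) = 1/(15.6×2π×0.1205×4.41) = 0.0192 K/W
R_total = 0.239 K/W
Q = ΔT/R_total = 113/0.239
Q = 473 W
T_interface = T_inner − Q·ΣR(inner→interface) = 135 − 473×0.2198

T ≈ 31.1 °C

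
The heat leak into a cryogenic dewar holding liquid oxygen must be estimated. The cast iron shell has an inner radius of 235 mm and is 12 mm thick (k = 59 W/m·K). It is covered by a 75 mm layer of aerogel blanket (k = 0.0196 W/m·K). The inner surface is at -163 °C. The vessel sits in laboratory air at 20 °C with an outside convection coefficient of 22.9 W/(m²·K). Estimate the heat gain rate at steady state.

Q ≈ 47.4 W

For a spherical shell R = (1/r₁ − 1/r₂)/(4πk); film R = 1/(h·4πr²). In series:
R_cast iron shell = (1/0.235 − 1/0.247)/(4π×59) = 2.788×10^-4 K/W
R_aerogel blanket = (1/0.247 − 1/0.322)/(4π×0.0196) = 3.829 K/W
R_outer film = 1/(h·4πr_o²) = 1/(22.9×4π×0.322²) = 0.03352 K/W
R_total = 3.862 K/W
Q = ΔT/R_total = 183/3.862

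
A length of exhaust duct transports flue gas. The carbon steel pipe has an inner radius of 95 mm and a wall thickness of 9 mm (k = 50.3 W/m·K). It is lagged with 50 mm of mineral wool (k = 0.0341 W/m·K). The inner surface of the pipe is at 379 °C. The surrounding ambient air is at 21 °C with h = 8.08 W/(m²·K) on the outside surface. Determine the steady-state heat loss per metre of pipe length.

q′ ≈ 183 W/m

Treating each annulus and film as a series resistance:
R_carbon steel pipe wall = ln(104/95)/(2π×50.3×1) = 2.864×10^-4 K/W
R_mineral wool = ln(154/104)/(2π×0.0341×1) = 1.832 K/W
R_outer film = 1/(h_o·2πr_oL) = 1/(8.08×2π×0.154×1) = 0.1279 K/W
R_total = 1.96 K/W
Q = ΔT/R_total = 358/1.96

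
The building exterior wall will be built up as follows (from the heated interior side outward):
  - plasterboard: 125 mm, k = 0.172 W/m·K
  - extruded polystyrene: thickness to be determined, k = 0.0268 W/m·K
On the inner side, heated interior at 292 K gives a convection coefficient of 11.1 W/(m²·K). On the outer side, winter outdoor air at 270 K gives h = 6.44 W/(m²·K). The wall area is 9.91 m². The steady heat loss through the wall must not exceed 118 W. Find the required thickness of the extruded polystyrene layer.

Model the wall as resistances in series:
R_inner film = 1/(h_i·A) = 1/(11.1×9.91) = 0.009091 K/W
R_plasterboard = L/(kA) = 0.125/(0.172×9.91) = 0.07333 K/W
R_outer film = 1/(h_o·A) = 1/(6.44×9.91) = 0.01567 K/W
Sum of the known resistances R_other = 0.09809 K/W
Required total resistance R_tot = ΔT/Q_allow = 22/118 = 0.1864 K/W
R_extruded polystyrene = R_tot − R_other = 0.08835 K/W
L = R·k·A = 0.08835×0.0268×9.91

L ≈ 23.5 mm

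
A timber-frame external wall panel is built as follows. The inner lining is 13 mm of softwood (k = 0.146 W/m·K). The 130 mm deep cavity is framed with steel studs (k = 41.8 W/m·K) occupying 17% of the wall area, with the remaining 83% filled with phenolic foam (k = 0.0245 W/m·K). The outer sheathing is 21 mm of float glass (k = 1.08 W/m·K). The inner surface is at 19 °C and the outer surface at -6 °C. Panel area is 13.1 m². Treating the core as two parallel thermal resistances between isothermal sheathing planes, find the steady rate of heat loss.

Q ≈ 2580 W

Sheathing layers in series; stud and cavity paths in parallel between them.
R_inner = 0.013/(0.146×13.1) = 0.006797 K/W
R_stud  = 0.13/(41.8×0.17×13.1) = 0.001397 K/W
R_cav   = 0.13/(0.0245×0.83×13.1) = 0.488 K/W
1/R_core = 1/R_stud + 1/R_cav → R_core = 0.001393 K/W
R_outer = 0.021/(1.08×13.1) = 0.001484 K/W
R_total = 0.009674 K/W
Q = ΔT/R_total = 25/0.009674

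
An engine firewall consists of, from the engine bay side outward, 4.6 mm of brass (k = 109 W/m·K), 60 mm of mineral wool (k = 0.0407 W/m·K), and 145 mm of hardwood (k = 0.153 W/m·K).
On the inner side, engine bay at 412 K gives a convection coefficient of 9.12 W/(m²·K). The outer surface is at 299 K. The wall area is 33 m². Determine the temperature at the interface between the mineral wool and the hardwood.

T ≈ 341 K

Thermal resistances in series:
R_inner film = 1/(h_i·A) = 1/(9.12×33) = 0.003323 K/W
R_brass = L/(kA) = 0.0046/(109×33) = 1.279×10^-6 K/W
R_mineral wool = L/(kA) = 0.06/(0.0407×33) = 0.04467 K/W
R_hardwood = L/(kA) = 0.145/(0.153×33) = 0.02872 K/W
R_total = 0.07672 K/W;  Q = ΔT/R_total = 113/0.07672 = 1473 W
T_interface = T_inner − Q·ΣR(inner→interface) = 412 − 1470×0.048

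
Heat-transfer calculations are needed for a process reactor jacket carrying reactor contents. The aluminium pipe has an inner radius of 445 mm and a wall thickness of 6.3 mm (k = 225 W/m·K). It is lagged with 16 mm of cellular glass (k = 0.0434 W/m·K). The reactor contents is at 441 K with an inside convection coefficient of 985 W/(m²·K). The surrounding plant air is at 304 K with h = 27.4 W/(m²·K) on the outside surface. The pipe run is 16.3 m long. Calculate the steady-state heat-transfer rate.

Cylindrical conduction, so R = ln(r₂/r₁)/(2πkL) per layer, in series:
R_inner film = 1/(h_i·2πr₁L) = 1/(985×2π×0.445×16.3) = 2.228×10^-5 K/W
R_aluminium pipe wall = ln(451.3/445)/(2π×225×16.3) = 6.101×10^-7 K/W
R_cellular glass = ln(467.3/451.3)/(2π×0.0434×16.3) = 0.007838 K/W
R_outer film = 1/(h_o·2πr_oL) = 1/(27.4×2π×0.4673×16.3) = 7.626×10^-4 K/W
R_total = 0.008624 K/W
Q = ΔT/R_total = 137/0.008624

Q ≈ 15900 W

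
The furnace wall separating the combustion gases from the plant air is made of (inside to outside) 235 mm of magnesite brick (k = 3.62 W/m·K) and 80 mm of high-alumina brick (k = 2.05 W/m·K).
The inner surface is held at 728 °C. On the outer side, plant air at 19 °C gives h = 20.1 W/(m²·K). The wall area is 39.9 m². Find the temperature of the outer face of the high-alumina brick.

Model the wall as resistances in series:
R_magnesite brick = L/(kA) = 0.235/(3.62×39.9) = 0.001627 K/W
R_high-alumina brick = L/(kA) = 0.08/(2.05×39.9) = 9.781×10^-4 K/W
R_outer film = 1/(h_o·A) = 1/(20.1×39.9) = 0.001247 K/W
R_total = 0.003852 K/W;  Q = ΔT/R_total = 709/0.003852 = 184100 W
T_interface = T_inner − Q·ΣR(inner→interface) = 728 − 184000×0.002605

T ≈ 249 °C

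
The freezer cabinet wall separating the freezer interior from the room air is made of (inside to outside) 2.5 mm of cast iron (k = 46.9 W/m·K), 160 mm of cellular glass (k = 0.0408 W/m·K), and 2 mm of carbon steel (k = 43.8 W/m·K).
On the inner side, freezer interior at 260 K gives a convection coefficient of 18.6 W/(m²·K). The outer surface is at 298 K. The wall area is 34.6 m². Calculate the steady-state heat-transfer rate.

Using the resistance-network approach (series):
R_inner film = 1/(h_i·A) = 1/(18.6×34.6) = 0.001554 K/W
R_cast iron = L/(kA) = 0.0025/(46.9×34.6) = 1.541×10^-6 K/W
R_cellular glass = L/(kA) = 0.16/(0.0408×34.6) = 0.1133 K/W
R_carbon steel = L/(kA) = 0.002/(43.8×34.6) = 1.32×10^-6 K/W
R_total = 0.1149 K/W
Q = ΔT / R_total = 38 / 0.1149

Q ≈ 331 W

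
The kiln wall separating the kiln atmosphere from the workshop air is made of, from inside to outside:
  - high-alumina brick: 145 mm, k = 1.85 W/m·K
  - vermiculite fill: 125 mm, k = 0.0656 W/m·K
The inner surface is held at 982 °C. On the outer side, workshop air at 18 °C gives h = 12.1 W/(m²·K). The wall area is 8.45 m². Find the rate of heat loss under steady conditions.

Model the wall as resistances in series:
R_high-alumina brick = L/(kA) = 0.145/(1.85×8.45) = 0.009276 K/W
R_vermiculite fill = L/(kA) = 0.125/(0.0656×8.45) = 0.2255 K/W
R_outer film = 1/(h_o·A) = 1/(12.1×8.45) = 0.00978 K/W
R_total = 0.2446 K/W
Q = ΔT / R_total = 964 / 0.2446

Q ≈ 3940 W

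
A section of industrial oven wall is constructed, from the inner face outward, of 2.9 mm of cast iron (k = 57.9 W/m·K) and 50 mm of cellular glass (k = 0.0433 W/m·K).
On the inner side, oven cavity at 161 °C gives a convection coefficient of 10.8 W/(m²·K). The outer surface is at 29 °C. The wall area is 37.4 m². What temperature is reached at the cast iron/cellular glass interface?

T ≈ 151 °C

Model the wall as resistances in series:
R_inner film = 1/(h_i·A) = 1/(10.8×37.4) = 0.002476 K/W
R_cast iron = L/(kA) = 0.0029/(57.9×37.4) = 1.339×10^-6 K/W
R_cellular glass = L/(kA) = 0.05/(0.0433×37.4) = 0.03088 K/W
R_total = 0.03335 K/W;  Q = ΔT/R_total = 132/0.03335 = 3958 W
T_interface = T_inner − Q·ΣR(inner→interface) = 161 − 3960×0.002477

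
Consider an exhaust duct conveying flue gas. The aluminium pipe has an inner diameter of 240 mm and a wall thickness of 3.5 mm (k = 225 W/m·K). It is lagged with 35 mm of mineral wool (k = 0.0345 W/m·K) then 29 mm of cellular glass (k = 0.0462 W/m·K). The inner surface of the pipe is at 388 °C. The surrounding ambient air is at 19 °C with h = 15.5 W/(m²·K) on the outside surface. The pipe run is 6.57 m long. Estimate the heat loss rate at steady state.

Q ≈ 1360 W

Treating each annulus and film as a series resistance:
R_aluminium pipe wall = ln(123.5/120)/(2π×225×6.57) = 3.095×10^-6 K/W
R_mineral wool = ln(158.5/123.5)/(2π×0.0345×6.57) = 0.1752 K/W
R_cellular glass = ln(187.5/158.5)/(2π×0.0462×6.57) = 0.0881 K/W
R_outer film = 1/(h_o·2πr_oL) = 1/(15.5×2π×0.1875×6.57) = 0.008335 K/W
R_total = 0.2716 K/W
Q = ΔT/R_total = 369/0.2716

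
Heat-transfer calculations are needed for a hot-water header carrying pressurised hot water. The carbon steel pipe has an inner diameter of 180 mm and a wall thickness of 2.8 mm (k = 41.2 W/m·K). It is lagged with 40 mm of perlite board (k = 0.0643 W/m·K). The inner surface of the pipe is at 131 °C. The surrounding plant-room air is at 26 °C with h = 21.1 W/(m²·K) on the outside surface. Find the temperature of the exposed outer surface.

Radial resistances (cylindrical: R_cond = ln(r_o/r_i)/(2πkL), R_conv = 1/(h·2πrL)):
R_carbon steel pipe wall = ln(92.8/90)/(2π×41.2×1) = 1.184×10^-4 K/W
R_perlite board = ln(132.8/92.8)/(2π×0.0643×1) = 0.8871 K/W
R_outer film = 1/(h_o·2πr_oL) = 1/(21.1×2π×0.1328×1) = 0.0568 K/W
R_total = 0.944 K/W
Q = ΔT/R_total = 105/0.944
Q = 111 W/m
T_interface = T_inner − Q·ΣR(inner→interface) = 131 − 111×0.8872

T ≈ 32.3 °C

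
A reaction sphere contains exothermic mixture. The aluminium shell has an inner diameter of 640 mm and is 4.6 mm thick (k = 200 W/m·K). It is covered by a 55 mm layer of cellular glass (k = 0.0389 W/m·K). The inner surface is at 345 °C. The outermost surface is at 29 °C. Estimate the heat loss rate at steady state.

Radial (spherical) resistances in series:
R_aluminium shell = (1/0.32 − 1/0.3246)/(4π×200) = 1.762×10^-5 K/W
R_cellular glass = (1/0.3246 − 1/0.3796)/(4π×0.0389) = 0.9131 K/W
R_total = 0.9131 K/W
Q = ΔT/R_total = 316/0.9131

Q ≈ 346 W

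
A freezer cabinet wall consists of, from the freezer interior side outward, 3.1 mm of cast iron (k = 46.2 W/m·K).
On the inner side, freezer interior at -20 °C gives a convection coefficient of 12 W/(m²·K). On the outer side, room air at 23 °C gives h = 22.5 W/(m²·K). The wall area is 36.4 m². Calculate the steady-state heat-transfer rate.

Treating each layer as a thermal resistance in series:
R_inner film = 1/(h_i·A) = 1/(12×36.4) = 0.002289 K/W
R_cast iron = L/(kA) = 0.0031/(46.2×36.4) = 1.843×10^-6 K/W
R_outer film = 1/(h_o·A) = 1/(22.5×36.4) = 0.001221 K/W
R_total = 0.003512 K/W
Q = ΔT / R_total = 43 / 0.003512

Q ≈ 12200 W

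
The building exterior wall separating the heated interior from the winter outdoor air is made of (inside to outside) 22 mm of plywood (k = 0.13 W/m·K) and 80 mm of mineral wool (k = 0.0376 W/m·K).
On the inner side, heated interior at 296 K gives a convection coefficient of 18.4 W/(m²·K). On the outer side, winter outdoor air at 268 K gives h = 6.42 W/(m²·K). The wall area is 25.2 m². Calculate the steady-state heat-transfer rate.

Q ≈ 281 W

Treating each layer as a thermal resistance in series:
R_inner film = 1/(h_i·A) = 1/(18.4×25.2) = 0.002157 K/W
R_plywood = L/(kA) = 0.022/(0.13×25.2) = 0.006716 K/W
R_mineral wool = L/(kA) = 0.08/(0.0376×25.2) = 0.08443 K/W
R_outer film = 1/(h_o·A) = 1/(6.42×25.2) = 0.006181 K/W
R_total = 0.09948 K/W
Q = ΔT / R_total = 28 / 0.09948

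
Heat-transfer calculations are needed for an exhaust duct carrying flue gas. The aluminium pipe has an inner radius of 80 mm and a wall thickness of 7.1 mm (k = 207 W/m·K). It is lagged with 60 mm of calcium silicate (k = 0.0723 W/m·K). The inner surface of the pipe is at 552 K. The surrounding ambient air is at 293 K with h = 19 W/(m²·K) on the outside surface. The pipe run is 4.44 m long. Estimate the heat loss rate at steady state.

Per-layer cylindrical resistances, series-summed:
R_aluminium pipe wall = ln(87.1/80)/(2π×207×4.44) = 1.472×10^-5 K/W
R_calcium silicate = ln(147.1/87.1)/(2π×0.0723×4.44) = 0.2598 K/W
R_outer film = 1/(h_o·2πr_oL) = 1/(19×2π×0.1471×4.44) = 0.01283 K/W
R_total = 0.2727 K/W
Q = ΔT/R_total = 259/0.2727

Q ≈ 950 W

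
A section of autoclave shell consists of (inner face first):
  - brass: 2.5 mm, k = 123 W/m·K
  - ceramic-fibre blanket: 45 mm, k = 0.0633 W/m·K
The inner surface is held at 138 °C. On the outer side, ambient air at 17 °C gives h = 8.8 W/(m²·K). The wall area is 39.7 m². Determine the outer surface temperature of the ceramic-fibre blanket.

Using the resistance-network approach (series):
R_brass = L/(kA) = 0.0025/(123×39.7) = 5.12×10^-7 K/W
R_ceramic-fibre blanket = L/(kA) = 0.045/(0.0633×39.7) = 0.01791 K/W
R_outer film = 1/(h_o·A) = 1/(8.8×39.7) = 0.002862 K/W
R_total = 0.02077 K/W;  Q = ΔT/R_total = 121/0.02077 = 5826 W
T_interface = T_inner − Q·ΣR(inner→interface) = 138 − 5830×0.01791

T ≈ 33.7 °C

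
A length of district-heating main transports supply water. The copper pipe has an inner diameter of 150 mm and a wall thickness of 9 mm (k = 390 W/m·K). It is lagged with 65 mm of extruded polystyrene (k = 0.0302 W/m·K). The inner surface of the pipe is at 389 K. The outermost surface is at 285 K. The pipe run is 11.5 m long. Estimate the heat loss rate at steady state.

Cylindrical conduction, so R = ln(r₂/r₁)/(2πkL) per layer, in series:
R_copper pipe wall = ln(84/75)/(2π×390×11.5) = 4.022×10^-6 K/W
R_extruded polystyrene = ln(149/84)/(2π×0.0302×11.5) = 0.2626 K/W
R_total = 0.2626 K/W
Q = ΔT/R_total = 104/0.2626

Q ≈ 396 W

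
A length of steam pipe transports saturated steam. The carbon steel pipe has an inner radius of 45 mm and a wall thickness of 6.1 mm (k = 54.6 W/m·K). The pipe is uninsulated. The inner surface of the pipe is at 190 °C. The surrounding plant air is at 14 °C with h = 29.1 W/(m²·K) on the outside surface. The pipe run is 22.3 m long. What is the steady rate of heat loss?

Per-layer cylindrical resistances, series-summed:
R_carbon steel pipe wall = ln(51.1/45)/(2π×54.6×22.3) = 1.662×10^-5 K/W
R_outer film = 1/(h_o·2πr_oL) = 1/(29.1×2π×0.0511×22.3) = 0.0048 K/W
R_total = 0.004816 K/W
Q = ΔT/R_total = 176/0.004816

Q ≈ 36500 W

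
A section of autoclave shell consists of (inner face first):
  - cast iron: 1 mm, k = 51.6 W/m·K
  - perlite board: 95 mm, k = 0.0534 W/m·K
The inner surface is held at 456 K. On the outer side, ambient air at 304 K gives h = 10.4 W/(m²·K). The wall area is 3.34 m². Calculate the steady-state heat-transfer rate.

Thermal resistances in series:
R_cast iron = L/(kA) = 0.001/(51.6×3.34) = 5.802×10^-6 K/W
R_perlite board = L/(kA) = 0.095/(0.0534×3.34) = 0.5326 K/W
R_outer film = 1/(h_o·A) = 1/(10.4×3.34) = 0.02879 K/W
R_total = 0.5614 K/W
Q = ΔT / R_total = 152 / 0.5614

Q ≈ 271 W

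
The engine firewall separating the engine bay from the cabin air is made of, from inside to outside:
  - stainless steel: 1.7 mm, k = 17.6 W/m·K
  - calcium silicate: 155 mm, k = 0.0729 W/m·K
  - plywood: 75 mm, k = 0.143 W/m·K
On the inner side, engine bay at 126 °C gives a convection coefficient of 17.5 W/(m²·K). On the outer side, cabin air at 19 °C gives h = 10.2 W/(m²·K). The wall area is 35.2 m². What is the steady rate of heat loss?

Q ≈ 1340 W

Series thermal resistances:
R_inner film = 1/(h_i·A) = 1/(17.5×35.2) = 0.001623 K/W
R_stainless steel = L/(kA) = 0.0017/(17.6×35.2) = 2.744×10^-6 K/W
R_calcium silicate = L/(kA) = 0.155/(0.0729×35.2) = 0.0604 K/W
R_plywood = L/(kA) = 0.075/(0.143×35.2) = 0.0149 K/W
R_outer film = 1/(h_o·A) = 1/(10.2×35.2) = 0.002785 K/W
R_total = 0.07971 K/W
Q = ΔT / R_total = 107 / 0.07971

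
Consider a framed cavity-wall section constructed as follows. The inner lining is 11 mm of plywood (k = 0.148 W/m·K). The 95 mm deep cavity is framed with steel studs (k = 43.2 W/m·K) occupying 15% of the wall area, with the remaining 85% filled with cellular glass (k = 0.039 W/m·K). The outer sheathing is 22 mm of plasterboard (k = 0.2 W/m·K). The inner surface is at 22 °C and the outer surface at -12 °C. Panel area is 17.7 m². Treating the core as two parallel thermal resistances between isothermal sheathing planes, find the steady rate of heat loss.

Q ≈ 3030 W

Sheathing layers in series; stud and cavity paths in parallel between them.
R_inner = 0.011/(0.148×17.7) = 0.004199 K/W
R_stud  = 0.095/(43.2×0.15×17.7) = 8.283×10^-4 K/W
R_cav   = 0.095/(0.039×0.85×17.7) = 0.1619 K/W
1/R_core = 1/R_stud + 1/R_cav → R_core = 8.241×10^-4 K/W
R_outer = 0.022/(0.2×17.7) = 0.006215 K/W
R_total = 0.01124 K/W
Q = ΔT/R_total = 34/0.01124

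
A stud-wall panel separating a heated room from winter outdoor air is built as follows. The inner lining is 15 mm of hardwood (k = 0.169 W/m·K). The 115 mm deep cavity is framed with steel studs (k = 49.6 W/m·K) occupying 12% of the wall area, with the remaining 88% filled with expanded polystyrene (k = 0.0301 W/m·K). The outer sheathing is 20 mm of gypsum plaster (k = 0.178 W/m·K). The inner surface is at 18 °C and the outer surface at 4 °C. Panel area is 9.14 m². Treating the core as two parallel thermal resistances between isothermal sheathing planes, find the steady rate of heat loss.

Q ≈ 581 W

Sheathing layers in series; stud and cavity paths in parallel between them.
R_inner = 0.015/(0.169×9.14) = 0.009711 K/W
R_stud  = 0.115/(49.6×0.12×9.14) = 0.002114 K/W
R_cav   = 0.115/(0.0301×0.88×9.14) = 0.475 K/W
1/R_core = 1/R_stud + 1/R_cav → R_core = 0.002105 K/W
R_outer = 0.02/(0.178×9.14) = 0.01229 K/W
R_total = 0.02411 K/W
Q = ΔT/R_total = 14/0.02411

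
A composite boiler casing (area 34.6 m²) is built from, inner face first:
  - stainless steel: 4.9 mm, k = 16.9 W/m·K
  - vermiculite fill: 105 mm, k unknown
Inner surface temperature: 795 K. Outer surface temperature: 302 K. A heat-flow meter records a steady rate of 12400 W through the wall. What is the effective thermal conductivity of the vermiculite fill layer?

Series thermal resistances:
R_stainless steel = L/(kA) = 0.0049/(16.9×34.6) = 8.38×10^-6 K/W
Sum of known resistances R_other = 8.38×10^-6 K/W
Total R = ΔT/Q = 493/12400 = 0.03976 K/W
R_vermiculite fill = R_total − R_other = 0.03975 K/W
k = L/(R·A) = 0.105/(0.03975×34.6)

k ≈ 0.0763 W/(m·K)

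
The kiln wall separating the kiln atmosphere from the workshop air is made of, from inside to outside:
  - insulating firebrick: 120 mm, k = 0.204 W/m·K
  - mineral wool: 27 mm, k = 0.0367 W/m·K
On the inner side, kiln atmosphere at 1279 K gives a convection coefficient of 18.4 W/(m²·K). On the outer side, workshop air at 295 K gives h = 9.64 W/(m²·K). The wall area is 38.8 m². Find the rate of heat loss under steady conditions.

Model the wall as resistances in series:
R_inner film = 1/(h_i·A) = 1/(18.4×38.8) = 0.001401 K/W
R_insulating firebrick = L/(kA) = 0.12/(0.204×38.8) = 0.01516 K/W
R_mineral wool = L/(kA) = 0.027/(0.0367×38.8) = 0.01896 K/W
R_outer film = 1/(h_o·A) = 1/(9.64×38.8) = 0.002674 K/W
R_total = 0.0382 K/W
Q = ΔT / R_total = 984 / 0.0382

Q ≈ 25800 W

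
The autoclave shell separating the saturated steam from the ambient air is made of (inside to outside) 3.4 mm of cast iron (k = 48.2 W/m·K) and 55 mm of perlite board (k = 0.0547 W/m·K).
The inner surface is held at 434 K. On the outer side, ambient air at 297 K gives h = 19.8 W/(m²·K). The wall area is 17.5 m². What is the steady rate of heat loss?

Q ≈ 2270 W

Series thermal resistances:
R_cast iron = L/(kA) = 0.0034/(48.2×17.5) = 4.031×10^-6 K/W
R_perlite board = L/(kA) = 0.055/(0.0547×17.5) = 0.05746 K/W
R_outer film = 1/(h_o·A) = 1/(19.8×17.5) = 0.002886 K/W
R_total = 0.06035 K/W
Q = ΔT / R_total = 137 / 0.06035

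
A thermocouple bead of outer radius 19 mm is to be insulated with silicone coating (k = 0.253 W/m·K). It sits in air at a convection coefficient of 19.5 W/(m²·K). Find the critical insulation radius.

r_cr ≈ 25.9 mm

For a sphere r_cr = 2k/h = 2×0.253/19.5
r_cr = 25.9 mm; since the bare radius (19 mm) is below r_cr, adding a thin layer of insulation will *increase* heat loss.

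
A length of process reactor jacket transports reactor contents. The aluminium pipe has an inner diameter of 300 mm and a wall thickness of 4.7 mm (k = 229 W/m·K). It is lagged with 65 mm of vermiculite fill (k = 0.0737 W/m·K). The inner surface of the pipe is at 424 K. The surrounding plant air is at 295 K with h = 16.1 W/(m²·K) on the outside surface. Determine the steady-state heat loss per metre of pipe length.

q′ ≈ 161 W/m

Per-layer cylindrical resistances, series-summed:
R_aluminium pipe wall = ln(154.7/150)/(2π×229×1) = 2.144×10^-5 K/W
R_vermiculite fill = ln(219.7/154.7)/(2π×0.0737×1) = 0.7575 K/W
R_outer film = 1/(h_o·2πr_oL) = 1/(16.1×2π×0.2197×1) = 0.04499 K/W
R_total = 0.8025 K/W
Q = ΔT/R_total = 129/0.8025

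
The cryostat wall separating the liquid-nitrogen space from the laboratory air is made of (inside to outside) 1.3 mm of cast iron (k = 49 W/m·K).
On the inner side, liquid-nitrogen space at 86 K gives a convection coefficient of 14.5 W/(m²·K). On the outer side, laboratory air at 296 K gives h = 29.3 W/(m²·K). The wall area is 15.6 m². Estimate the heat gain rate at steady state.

Q ≈ 31800 W

Treating each layer as a thermal resistance in series:
R_inner film = 1/(h_i·A) = 1/(14.5×15.6) = 0.004421 K/W
R_cast iron = L/(kA) = 0.0013/(49×15.6) = 1.701×10^-6 K/W
R_outer film = 1/(h_o·A) = 1/(29.3×15.6) = 0.002188 K/W
R_total = 0.00661 K/W
Q = ΔT / R_total = 210 / 0.00661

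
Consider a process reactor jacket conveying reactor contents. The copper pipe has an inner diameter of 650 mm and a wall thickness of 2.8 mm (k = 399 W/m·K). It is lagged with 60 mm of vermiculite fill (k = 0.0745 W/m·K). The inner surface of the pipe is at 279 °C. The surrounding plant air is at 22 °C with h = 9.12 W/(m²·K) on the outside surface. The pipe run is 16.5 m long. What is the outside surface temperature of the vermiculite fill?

T ≈ 50.6 °C

For a radial system each layer contributes R = ln(r_out/r_in)/(2πkL); films add R = 1/(hA).
R_copper pipe wall = ln(327.8/325)/(2π×399×16.5) = 2.074×10^-7 K/W
R_vermiculite fill = ln(387.8/327.8)/(2π×0.0745×16.5) = 0.02176 K/W
R_outer film = 1/(h_o·2πr_oL) = 1/(9.12×2π×0.3878×16.5) = 0.002727 K/W
R_total = 0.02449 K/W
Q = ΔT/R_total = 257/0.02449
Q = 10500 W
T_interface = T_inner − Q·ΣR(inner→interface) = 279 − 10500×0.02176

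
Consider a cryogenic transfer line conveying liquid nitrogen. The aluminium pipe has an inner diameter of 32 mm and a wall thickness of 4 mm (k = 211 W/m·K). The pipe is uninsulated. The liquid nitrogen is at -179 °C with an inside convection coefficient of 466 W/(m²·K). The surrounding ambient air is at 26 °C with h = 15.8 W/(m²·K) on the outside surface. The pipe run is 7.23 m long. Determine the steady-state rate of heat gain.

Q ≈ 2820 W

Per-layer cylindrical resistances, series-summed:
R_inner film = 1/(h_i·2πr₁L) = 1/(466×2π×0.016×7.23) = 0.002952 K/W
R_aluminium pipe wall = ln(20/16)/(2π×211×7.23) = 2.328×10^-5 K/W
R_outer film = 1/(h_o·2πr_oL) = 1/(15.8×2π×0.02×7.23) = 0.06966 K/W
R_total = 0.07264 K/W
Q = ΔT/R_total = 205/0.07264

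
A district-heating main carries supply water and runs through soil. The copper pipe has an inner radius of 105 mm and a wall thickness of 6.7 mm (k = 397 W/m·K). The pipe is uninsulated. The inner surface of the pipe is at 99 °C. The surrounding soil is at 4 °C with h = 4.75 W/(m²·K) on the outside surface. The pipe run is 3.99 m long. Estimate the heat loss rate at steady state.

Q ≈ 1260 W

Per-layer cylindrical resistances, series-summed:
R_copper pipe wall = ln(111.7/105)/(2π×397×3.99) = 6.215×10^-6 K/W
R_outer film = 1/(h_o·2πr_oL) = 1/(4.75×2π×0.1117×3.99) = 0.07518 K/W
R_total = 0.07519 K/W
Q = ΔT/R_total = 95/0.07519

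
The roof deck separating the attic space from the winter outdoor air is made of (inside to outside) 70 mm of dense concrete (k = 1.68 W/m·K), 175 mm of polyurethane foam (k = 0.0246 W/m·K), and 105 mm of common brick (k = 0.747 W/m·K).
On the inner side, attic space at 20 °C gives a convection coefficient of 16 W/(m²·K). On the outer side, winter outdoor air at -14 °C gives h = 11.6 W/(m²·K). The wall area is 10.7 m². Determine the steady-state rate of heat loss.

Q ≈ 48.9 W

Thermal resistances in series:
R_inner film = 1/(h_i·A) = 1/(16×10.7) = 0.005841 K/W
R_dense concrete = L/(kA) = 0.07/(1.68×10.7) = 0.003894 K/W
R_polyurethane foam = L/(kA) = 0.175/(0.0246×10.7) = 0.6648 K/W
R_common brick = L/(kA) = 0.105/(0.747×10.7) = 0.01314 K/W
R_outer film = 1/(h_o·A) = 1/(11.6×10.7) = 0.008057 K/W
R_total = 0.6958 K/W
Q = ΔT / R_total = 34 / 0.6958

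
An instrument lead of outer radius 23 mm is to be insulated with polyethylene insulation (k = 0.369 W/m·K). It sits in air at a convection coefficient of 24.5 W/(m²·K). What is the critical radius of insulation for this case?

r_cr ≈ 15.1 mm

For a cylinder r_cr = k/h = 0.369/24.5
r_cr = 15.1 mm; since the bare radius (23 mm) is above r_cr, any added insulation will reduce heat loss.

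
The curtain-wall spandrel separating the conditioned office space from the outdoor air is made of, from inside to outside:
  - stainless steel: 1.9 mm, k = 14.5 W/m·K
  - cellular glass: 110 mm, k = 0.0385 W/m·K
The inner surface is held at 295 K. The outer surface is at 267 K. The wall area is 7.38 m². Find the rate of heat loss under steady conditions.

Treating each layer as a thermal resistance in series:
R_stainless steel = L/(kA) = 0.0019/(14.5×7.38) = 1.776×10^-5 K/W
R_cellular glass = L/(kA) = 0.11/(0.0385×7.38) = 0.3871 K/W
R_total = 0.3872 K/W
Q = ΔT / R_total = 28 / 0.3872

Q ≈ 72.3 W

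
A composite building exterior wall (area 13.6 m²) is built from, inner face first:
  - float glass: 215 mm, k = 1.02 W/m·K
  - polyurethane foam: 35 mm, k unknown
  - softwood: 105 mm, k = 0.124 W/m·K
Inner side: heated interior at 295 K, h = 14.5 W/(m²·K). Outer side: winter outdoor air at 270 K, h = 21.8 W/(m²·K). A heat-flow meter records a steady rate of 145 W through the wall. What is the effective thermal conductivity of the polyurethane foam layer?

k ≈ 0.0299 W/(m·K)

Using the resistance-network approach (series):
R_inner film = 1/(h_i·A) = 1/(14.5×13.6) = 0.005071 K/W
R_float glass = L/(kA) = 0.215/(1.02×13.6) = 0.0155 K/W
R_softwood = L/(kA) = 0.105/(0.124×13.6) = 0.06226 K/W
R_outer film = 1/(h_o·A) = 1/(21.8×13.6) = 0.003373 K/W
Sum of known resistances R_other = 0.08621 K/W
Total R = ΔT/Q = 25/145 = 0.1724 K/W
R_polyurethane foam = R_total − R_other = 0.08621 K/W
k = L/(R·A) = 0.035/(0.08621×13.6)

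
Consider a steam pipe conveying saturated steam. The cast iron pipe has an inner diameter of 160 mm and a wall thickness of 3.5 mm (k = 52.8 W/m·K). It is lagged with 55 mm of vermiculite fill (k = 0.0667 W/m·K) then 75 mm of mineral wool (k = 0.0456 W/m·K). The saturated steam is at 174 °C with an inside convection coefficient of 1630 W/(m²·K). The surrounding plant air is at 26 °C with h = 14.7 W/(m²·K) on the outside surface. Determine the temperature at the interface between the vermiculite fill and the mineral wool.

Radial resistances (cylindrical: R_cond = ln(r_o/r_i)/(2πkL), R_conv = 1/(h·2πrL)):
R_inner film = 1/(h_i·2πr₁L) = 1/(1630×2π×0.08×1) = 0.001221 K/W
R_cast iron pipe wall = ln(83.5/80)/(2π×52.8×1) = 1.291×10^-4 K/W
R_vermiculite fill = ln(138.5/83.5)/(2π×0.0667×1) = 1.207 K/W
R_mineral wool = ln(213.5/138.5)/(2π×0.0456×1) = 1.51 K/W
R_outer film = 1/(h_o·2πr_oL) = 1/(14.7×2π×0.2135×1) = 0.05071 K/W
R_total = 2.77 K/W
Q = ΔT/R_total = 148/2.77
Q = 53.4 W/m
T_interface = T_inner − Q·ΣR(inner→interface) = 174 − 53.4×1.209

T ≈ 109 °C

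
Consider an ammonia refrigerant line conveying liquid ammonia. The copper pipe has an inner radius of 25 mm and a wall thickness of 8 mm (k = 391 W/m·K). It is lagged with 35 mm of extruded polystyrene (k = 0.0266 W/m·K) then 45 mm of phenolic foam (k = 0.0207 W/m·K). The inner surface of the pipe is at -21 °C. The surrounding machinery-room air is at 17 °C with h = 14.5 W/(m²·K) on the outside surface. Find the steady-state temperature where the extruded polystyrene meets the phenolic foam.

Treating each annulus and film as a series resistance:
R_copper pipe wall = ln(33/25)/(2π×391×1) = 1.13×10^-4 K/W
R_extruded polystyrene = ln(68/33)/(2π×0.0266×1) = 4.326 K/W
R_phenolic foam = ln(113/68)/(2π×0.0207×1) = 3.905 K/W
R_outer film = 1/(h_o·2πr_oL) = 1/(14.5×2π×0.113×1) = 0.09713 K/W
R_total = 8.328 K/W
Q = ΔT/R_total = 38/8.328
Q = 4.56 W/m
T_interface = T_inner + Q·ΣR(inner→interface) = -21 + 4.56×4.326

T ≈ -1.26 °C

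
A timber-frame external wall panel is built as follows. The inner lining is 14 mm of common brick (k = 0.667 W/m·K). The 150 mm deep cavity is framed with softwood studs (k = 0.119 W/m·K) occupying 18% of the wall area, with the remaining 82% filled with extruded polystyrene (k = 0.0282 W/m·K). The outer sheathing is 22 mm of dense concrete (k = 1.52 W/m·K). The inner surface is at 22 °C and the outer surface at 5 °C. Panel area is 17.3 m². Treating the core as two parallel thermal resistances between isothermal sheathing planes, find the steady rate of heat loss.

Sheathing layers in series; stud and cavity paths in parallel between them.
R_inner = 0.014/(0.667×17.3) = 0.001213 K/W
R_stud  = 0.15/(0.119×0.18×17.3) = 0.4048 K/W
R_cav   = 0.15/(0.0282×0.82×17.3) = 0.375 K/W
1/R_core = 1/R_stud + 1/R_cav → R_core = 0.1947 K/W
R_outer = 0.022/(1.52×17.3) = 8.366×10^-4 K/W
R_total = 0.1967 K/W
Q = ΔT/R_total = 17/0.1967

Q ≈ 86.4 W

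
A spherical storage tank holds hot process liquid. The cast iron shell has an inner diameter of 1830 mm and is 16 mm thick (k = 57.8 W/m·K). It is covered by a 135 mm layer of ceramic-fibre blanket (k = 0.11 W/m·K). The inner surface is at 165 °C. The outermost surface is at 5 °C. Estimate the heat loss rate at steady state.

Radial (spherical) resistances in series:
R_cast iron shell = (1/0.915 − 1/0.931)/(4π×57.8) = 2.586×10^-5 K/W
R_ceramic-fibre blanket = (1/0.931 − 1/1.066)/(4π×0.11) = 0.09841 K/W
R_total = 0.09843 K/W
Q = ΔT/R_total = 160/0.09843

Q ≈ 1630 W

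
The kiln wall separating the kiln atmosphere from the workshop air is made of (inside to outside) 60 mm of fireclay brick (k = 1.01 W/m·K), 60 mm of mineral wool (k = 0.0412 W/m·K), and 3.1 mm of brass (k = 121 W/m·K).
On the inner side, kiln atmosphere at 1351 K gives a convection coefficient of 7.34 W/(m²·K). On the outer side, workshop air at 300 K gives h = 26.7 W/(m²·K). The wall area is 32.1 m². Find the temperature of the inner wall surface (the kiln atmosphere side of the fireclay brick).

T ≈ 1270 K

Series thermal resistances:
R_inner film = 1/(h_i·A) = 1/(7.34×32.1) = 0.004244 K/W
R_fireclay brick = L/(kA) = 0.06/(1.01×32.1) = 0.001851 K/W
R_mineral wool = L/(kA) = 0.06/(0.0412×32.1) = 0.04537 K/W
R_brass = L/(kA) = 0.0031/(121×32.1) = 7.981×10^-7 K/W
R_outer film = 1/(h_o·A) = 1/(26.7×32.1) = 0.001167 K/W
R_total = 0.05263 K/W;  Q = ΔT/R_total = 1051/0.05263 = 19970 W
T_interface = T_inner − Q·ΣR(inner→interface) = 1351 − 20000×0.004244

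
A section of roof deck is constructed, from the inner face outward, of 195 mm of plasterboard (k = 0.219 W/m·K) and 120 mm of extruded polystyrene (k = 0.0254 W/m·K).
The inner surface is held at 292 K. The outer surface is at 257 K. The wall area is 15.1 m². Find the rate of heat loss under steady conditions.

Using the resistance-network approach (series):
R_plasterboard = L/(kA) = 0.195/(0.219×15.1) = 0.05897 K/W
R_extruded polystyrene = L/(kA) = 0.12/(0.0254×15.1) = 0.3129 K/W
R_total = 0.3718 K/W
Q = ΔT / R_total = 35 / 0.3718

Q ≈ 94.1 W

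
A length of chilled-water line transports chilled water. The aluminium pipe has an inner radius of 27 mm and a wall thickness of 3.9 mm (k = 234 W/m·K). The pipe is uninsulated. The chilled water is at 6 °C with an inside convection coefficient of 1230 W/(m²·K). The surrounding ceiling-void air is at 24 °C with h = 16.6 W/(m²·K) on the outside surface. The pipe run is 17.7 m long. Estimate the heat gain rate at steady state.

Q ≈ 1010 W

Per-layer cylindrical resistances, series-summed:
R_inner film = 1/(h_i·2πr₁L) = 1/(1230×2π×0.027×17.7) = 2.708×10^-4 K/W
R_aluminium pipe wall = ln(30.9/27)/(2π×234×17.7) = 5.184×10^-6 K/W
R_outer film = 1/(h_o·2πr_oL) = 1/(16.6×2π×0.0309×17.7) = 0.01753 K/W
R_total = 0.01781 K/W
Q = ΔT/R_total = 18/0.01781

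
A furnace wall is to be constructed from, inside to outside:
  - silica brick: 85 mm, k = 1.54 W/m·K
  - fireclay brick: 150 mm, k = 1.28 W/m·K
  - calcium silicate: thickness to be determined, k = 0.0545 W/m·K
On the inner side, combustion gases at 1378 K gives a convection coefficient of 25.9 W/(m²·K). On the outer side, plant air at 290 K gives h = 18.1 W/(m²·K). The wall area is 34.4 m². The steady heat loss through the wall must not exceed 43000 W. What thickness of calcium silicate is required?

Using the resistance-network approach (series):
R_inner film = 1/(h_i·A) = 1/(25.9×34.4) = 0.001122 K/W
R_silica brick = L/(kA) = 0.085/(1.54×34.4) = 0.001605 K/W
R_fireclay brick = L/(kA) = 0.15/(1.28×34.4) = 0.003407 K/W
R_outer film = 1/(h_o·A) = 1/(18.1×34.4) = 0.001606 K/W
Sum of the known resistances R_other = 0.00774 K/W
Required total resistance R_tot = ΔT/Q_allow = 1088/43000 = 0.0253 K/W
R_calcium silicate = R_tot − R_other = 0.01756 K/W
L = R·k·A = 0.01756×0.0545×34.4

L ≈ 32.9 mm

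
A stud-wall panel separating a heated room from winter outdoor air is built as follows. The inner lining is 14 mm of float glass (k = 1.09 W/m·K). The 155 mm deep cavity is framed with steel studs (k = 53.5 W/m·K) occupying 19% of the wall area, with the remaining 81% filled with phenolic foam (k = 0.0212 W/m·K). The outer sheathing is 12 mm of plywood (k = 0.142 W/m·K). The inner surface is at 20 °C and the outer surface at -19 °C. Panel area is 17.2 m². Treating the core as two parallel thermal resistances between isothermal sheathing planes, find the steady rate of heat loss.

Q ≈ 5960 W

Sheathing layers in series; stud and cavity paths in parallel between them.
R_inner = 0.014/(1.09×17.2) = 7.467×10^-4 K/W
R_stud  = 0.155/(53.5×0.19×17.2) = 8.865×10^-4 K/W
R_cav   = 0.155/(0.0212×0.81×17.2) = 0.5248 K/W
1/R_core = 1/R_stud + 1/R_cav → R_core = 8.85×10^-4 K/W
R_outer = 0.012/(0.142×17.2) = 0.004913 K/W
R_total = 0.006545 K/W
Q = ΔT/R_total = 39/0.006545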